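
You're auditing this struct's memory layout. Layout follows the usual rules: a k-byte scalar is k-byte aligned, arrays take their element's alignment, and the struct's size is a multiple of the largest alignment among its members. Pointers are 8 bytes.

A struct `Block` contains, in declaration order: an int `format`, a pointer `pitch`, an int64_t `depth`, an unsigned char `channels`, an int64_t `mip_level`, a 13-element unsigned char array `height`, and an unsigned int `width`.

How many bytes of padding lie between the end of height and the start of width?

0..4  format  (4B, 4-aligned)
4..8  -- padding (4B)
8..16  pitch  (8B, 8-aligned)
16..24  depth  (8B, 8-aligned)
24..25  channels  (1B, 1-aligned)
25..32  -- padding (7B)
32..40  mip_level  (8B, 8-aligned)
40..53  height  (13B, 1-aligned)
53..56  -- padding (3B)
56..60  width  (4B, 4-aligned)

3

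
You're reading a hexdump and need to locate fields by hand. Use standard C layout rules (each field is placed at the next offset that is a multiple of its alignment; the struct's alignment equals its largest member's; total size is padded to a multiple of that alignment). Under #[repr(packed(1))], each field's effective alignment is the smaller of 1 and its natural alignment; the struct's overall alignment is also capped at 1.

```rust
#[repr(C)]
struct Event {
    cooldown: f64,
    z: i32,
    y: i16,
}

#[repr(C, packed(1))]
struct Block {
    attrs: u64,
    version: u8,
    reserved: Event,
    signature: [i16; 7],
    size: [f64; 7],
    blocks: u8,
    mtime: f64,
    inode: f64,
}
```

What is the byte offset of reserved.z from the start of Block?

Event: @0: cooldown [8B, align 8] → 8; @8: z [4B, align 4] → 12; @12: y [2B, align 2] → 14; +2 tail pad (align 8); size 16, align 8
@0: attrs [8B, align 1] → 8
@8: version [1B, align 1] → 9
@9: reserved [16B, align 1] → 25
within Event: z at 8
9 + 8 = 17

17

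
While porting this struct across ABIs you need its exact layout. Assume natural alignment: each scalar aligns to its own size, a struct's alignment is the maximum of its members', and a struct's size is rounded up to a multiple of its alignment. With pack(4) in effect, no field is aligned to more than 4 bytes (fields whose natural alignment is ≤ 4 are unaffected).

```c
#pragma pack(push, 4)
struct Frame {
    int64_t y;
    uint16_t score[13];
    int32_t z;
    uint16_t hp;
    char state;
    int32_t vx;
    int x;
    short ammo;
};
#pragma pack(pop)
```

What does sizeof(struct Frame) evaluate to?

56 bytes

0..8  y  (8B, 4-aligned)
8..34  score  (26B, 2-aligned)
34..36  -- padding (2B)
36..40  z  (4B, 4-aligned)
40..42  hp  (2B, 2-aligned)
42..43  state  (1B, 1-aligned)
43..44  -- padding (1B)
44..48  vx  (4B, 4-aligned)
48..52  x  (4B, 4-aligned)
52..54  ammo  (2B, 2-aligned)
54..56  -- tail padding (2B)
sizeof = 56, alignof = 4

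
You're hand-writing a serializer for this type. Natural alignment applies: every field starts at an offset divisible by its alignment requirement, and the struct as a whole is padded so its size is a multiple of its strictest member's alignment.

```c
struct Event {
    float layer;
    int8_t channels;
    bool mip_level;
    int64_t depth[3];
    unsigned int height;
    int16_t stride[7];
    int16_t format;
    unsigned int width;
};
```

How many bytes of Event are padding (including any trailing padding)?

@0: layer [4B, align 4] → 4
@4: channels [1B, align 1] → 5
@5: mip_level [1B, align 1] → 6
+2 pad (align 8)
@8: depth [24B, align 8] → 32
@32: height [4B, align 4] → 36
@36: stride [14B, align 2] → 50
@50: format [2B, align 2] → 52
@52: width [4B, align 4] → 56
size 56, align 8
data bytes 54, size 56 → padding 2

2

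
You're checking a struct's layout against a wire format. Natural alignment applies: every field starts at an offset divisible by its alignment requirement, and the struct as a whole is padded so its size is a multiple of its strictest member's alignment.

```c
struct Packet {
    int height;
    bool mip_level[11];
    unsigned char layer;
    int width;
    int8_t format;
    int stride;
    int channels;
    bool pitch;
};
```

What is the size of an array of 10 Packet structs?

@0: height [4B, align 4] → 4
@4: mip_level [11B, align 1] → 15
@15: layer [1B, align 1] → 16
@16: width [4B, align 4] → 20
@20: format [1B, align 1] → 21
+3 pad (align 4)
@24: stride [4B, align 4] → 28
@28: channels [4B, align 4] → 32
@32: pitch [1B, align 1] → 33
+3 tail pad (align 4)
size 36, align 4
array of 10: 10 × 36 = 360

360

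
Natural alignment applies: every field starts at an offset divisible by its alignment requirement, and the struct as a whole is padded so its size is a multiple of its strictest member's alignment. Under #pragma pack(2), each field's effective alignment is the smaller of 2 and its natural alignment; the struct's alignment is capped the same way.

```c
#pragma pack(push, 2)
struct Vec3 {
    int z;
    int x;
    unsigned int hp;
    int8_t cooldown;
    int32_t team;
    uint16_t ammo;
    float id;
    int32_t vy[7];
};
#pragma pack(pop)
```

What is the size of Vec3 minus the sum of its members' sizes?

0..4  z  (4B, 2-aligned)
4..8  x  (4B, 2-aligned)
8..12  hp  (4B, 2-aligned)
12..13  cooldown  (1B, 1-aligned)
13..14  -- padding (1B)
14..18  team  (4B, 2-aligned)
18..20  ammo  (2B, 2-aligned)
20..24  id  (4B, 2-aligned)
24..52  vy  (28B, 2-aligned)
sizeof = 52, alignof = 2
data bytes 51, size 52 → padding 1

1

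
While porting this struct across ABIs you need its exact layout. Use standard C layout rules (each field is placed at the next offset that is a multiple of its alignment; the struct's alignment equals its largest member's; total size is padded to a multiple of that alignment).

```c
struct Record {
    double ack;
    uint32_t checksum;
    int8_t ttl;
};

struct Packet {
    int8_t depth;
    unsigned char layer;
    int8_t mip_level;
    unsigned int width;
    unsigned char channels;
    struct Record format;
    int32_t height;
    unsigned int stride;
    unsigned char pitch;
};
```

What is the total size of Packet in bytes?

48 bytes

Record: 0..8  ack  (8B, 8-aligned); 8..12  checksum  (4B, 4-aligned); 12..13  ttl  (1B, 1-aligned); 13..16  -- tail padding (3B); sizeof = 16, alignof = 8
0..1  depth  (1B, 1-aligned)
1..2  layer  (1B, 1-aligned)
2..3  mip_level  (1B, 1-aligned)
3..4  -- padding (1B)
4..8  width  (4B, 4-aligned)
8..9  channels  (1B, 1-aligned)
9..16  -- padding (7B)
16..32  format  (16B, 8-aligned)
32..36  height  (4B, 4-aligned)
36..40  stride  (4B, 4-aligned)
40..41  pitch  (1B, 1-aligned)
41..48  -- tail padding (7B)
sizeof = 48, alignof = 8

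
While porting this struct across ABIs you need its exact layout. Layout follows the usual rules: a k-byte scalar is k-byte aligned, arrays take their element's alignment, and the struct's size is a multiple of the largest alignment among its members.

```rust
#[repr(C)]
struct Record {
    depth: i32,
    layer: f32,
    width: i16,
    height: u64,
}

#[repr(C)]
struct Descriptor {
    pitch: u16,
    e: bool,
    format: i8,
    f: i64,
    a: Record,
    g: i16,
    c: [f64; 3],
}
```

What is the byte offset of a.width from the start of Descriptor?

24

Record: 0..4  depth  (4B, 4-aligned); 4..8  layer  (4B, 4-aligned); 8..10  width  (2B, 2-aligned); 10..16  -- padding (6B); 16..24  height  (8B, 8-aligned); sizeof = 24, alignof = 8
0..2  pitch  (2B, 2-aligned)
2..3  e  (1B, 1-aligned)
3..4  format  (1B, 1-aligned)
4..8  -- padding (4B)
8..16  f  (8B, 8-aligned)
16..40  a  (24B, 8-aligned)
within Record: width at 8
16 + 8 = 24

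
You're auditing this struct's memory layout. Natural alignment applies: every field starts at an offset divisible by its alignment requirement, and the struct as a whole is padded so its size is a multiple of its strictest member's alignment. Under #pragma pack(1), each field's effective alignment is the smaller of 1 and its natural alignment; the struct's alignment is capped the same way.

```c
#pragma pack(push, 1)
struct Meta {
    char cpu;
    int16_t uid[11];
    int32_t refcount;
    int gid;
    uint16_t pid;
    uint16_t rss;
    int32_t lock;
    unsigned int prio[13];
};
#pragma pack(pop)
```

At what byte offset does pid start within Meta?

0..1  cpu  (1B, 1-aligned)
1..23  uid  (22B, 1-aligned)
23..27  refcount  (4B, 1-aligned)
27..31  gid  (4B, 1-aligned)
31..33  pid  (2B, 1-aligned)

31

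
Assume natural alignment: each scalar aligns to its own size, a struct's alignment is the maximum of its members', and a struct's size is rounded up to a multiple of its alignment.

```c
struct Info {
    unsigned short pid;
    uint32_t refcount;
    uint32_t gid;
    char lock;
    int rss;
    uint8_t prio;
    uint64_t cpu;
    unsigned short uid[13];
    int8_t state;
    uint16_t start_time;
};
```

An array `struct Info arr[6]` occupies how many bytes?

0..2  pid  (2B, 2-aligned)
2..4  -- padding (2B)
4..8  refcount  (4B, 4-aligned)
8..12  gid  (4B, 4-aligned)
12..13  lock  (1B, 1-aligned)
13..16  -- padding (3B)
16..20  rss  (4B, 4-aligned)
20..21  prio  (1B, 1-aligned)
21..24  -- padding (3B)
24..32  cpu  (8B, 8-aligned)
32..58  uid  (26B, 2-aligned)
58..59  state  (1B, 1-aligned)
59..60  -- padding (1B)
60..62  start_time  (2B, 2-aligned)
62..64  -- tail padding (2B)
sizeof = 64, alignof = 8
array of 6: 6 × 64 = 384

384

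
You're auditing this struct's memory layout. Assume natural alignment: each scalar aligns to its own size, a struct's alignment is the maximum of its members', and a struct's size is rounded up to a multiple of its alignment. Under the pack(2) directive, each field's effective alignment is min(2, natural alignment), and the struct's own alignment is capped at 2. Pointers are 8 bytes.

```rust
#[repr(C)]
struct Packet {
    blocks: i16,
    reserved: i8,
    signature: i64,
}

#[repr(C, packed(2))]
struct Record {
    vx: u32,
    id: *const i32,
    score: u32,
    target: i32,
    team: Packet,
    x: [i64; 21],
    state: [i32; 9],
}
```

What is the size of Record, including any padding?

240

Packet: @0: blocks [2B, align 2] → 2; @2: reserved [1B, align 1] → 3; +5 pad (align 8); @8: signature [8B, align 8] → 16; size 16, align 8
@0: vx [4B, align 2] → 4
@4: id [8B, align 2] → 12
@12: score [4B, align 2] → 16
@16: target [4B, align 2] → 20
@20: team [16B, align 2] → 36
@36: x [168B, align 2] → 204
@204: state [36B, align 2] → 240
size 240, align 2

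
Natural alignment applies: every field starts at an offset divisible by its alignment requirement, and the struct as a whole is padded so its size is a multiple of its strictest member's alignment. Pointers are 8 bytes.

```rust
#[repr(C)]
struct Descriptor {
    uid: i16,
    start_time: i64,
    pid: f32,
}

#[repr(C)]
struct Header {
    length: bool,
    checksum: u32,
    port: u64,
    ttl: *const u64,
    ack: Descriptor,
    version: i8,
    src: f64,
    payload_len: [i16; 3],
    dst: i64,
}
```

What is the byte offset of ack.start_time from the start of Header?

32

Descriptor: uid at 0 (size 2, align 2) → ends 2; pad 6 to align 8 for start_time; start_time at 8 (size 8, align 8) → ends 16; pid at 16 (size 4, align 4) → ends 20; tail pad 4 to reach multiple of 8; total 24 bytes, alignment 8
length at 0 (size 1, align 1) → ends 1
pad 3 to align 4 for checksum
checksum at 4 (size 4, align 4) → ends 8
port at 8 (size 8, align 8) → ends 16
ttl at 16 (size 8, align 8) → ends 24
ack at 24 (size 24, align 8) → ends 48
within Descriptor: start_time at 8
24 + 8 = 32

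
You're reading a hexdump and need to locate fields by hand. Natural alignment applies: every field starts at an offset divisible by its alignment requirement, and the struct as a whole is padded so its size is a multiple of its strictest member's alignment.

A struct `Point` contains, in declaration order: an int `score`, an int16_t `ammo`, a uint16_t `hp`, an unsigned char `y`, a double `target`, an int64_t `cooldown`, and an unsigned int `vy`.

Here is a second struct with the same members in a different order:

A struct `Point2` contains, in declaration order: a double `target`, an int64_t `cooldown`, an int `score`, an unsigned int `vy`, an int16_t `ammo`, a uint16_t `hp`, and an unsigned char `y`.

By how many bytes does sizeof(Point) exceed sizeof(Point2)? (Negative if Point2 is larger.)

8

@0: score [4B, align 4] → 4
@4: ammo [2B, align 2] → 6
@6: hp [2B, align 2] → 8
@8: y [1B, align 1] → 9
+7 pad (align 8)
@16: target [8B, align 8] → 24
@24: cooldown [8B, align 8] → 32
@32: vy [4B, align 4] → 36
+4 tail pad (align 8)
size 40, align 8
— Point2 —
@0: target [8B, align 8] → 8
@8: cooldown [8B, align 8] → 16
@16: score [4B, align 4] → 20
@20: vy [4B, align 4] → 24
@24: ammo [2B, align 2] → 26
@26: hp [2B, align 2] → 28
@28: y [1B, align 1] → 29
+3 tail pad (align 8)
size 32, align 8
40 − 32 = 8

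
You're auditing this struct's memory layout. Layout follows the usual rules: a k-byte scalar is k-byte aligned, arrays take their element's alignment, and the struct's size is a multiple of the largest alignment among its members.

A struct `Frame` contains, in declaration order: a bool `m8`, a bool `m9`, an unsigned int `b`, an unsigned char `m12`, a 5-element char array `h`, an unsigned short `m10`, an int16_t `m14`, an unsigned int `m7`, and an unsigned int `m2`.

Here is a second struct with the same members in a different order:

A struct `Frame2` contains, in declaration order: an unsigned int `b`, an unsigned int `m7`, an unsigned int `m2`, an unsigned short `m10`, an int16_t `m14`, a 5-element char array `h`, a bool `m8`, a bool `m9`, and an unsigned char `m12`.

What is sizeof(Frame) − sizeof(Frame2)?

@0: m8 [1B, align 1] → 1
@1: m9 [1B, align 1] → 2
+2 pad (align 4)
@4: b [4B, align 4] → 8
@8: m12 [1B, align 1] → 9
@9: h [5B, align 1] → 14
@14: m10 [2B, align 2] → 16
@16: m14 [2B, align 2] → 18
+2 pad (align 4)
@20: m7 [4B, align 4] → 24
@24: m2 [4B, align 4] → 28
size 28, align 4
— Frame2 —
@0: b [4B, align 4] → 4
@4: m7 [4B, align 4] → 8
@8: m2 [4B, align 4] → 12
@12: m10 [2B, align 2] → 14
@14: m14 [2B, align 2] → 16
@16: h [5B, align 1] → 21
@21: m8 [1B, align 1] → 22
@22: m9 [1B, align 1] → 23
@23: m12 [1B, align 1] → 24
size 24, align 4
28 − 24 = 4

4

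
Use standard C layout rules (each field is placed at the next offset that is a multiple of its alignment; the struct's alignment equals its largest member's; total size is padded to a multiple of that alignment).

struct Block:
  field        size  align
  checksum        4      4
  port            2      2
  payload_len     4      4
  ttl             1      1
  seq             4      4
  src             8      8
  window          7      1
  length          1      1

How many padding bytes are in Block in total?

9

checksum at 0 (size 4, align 4) → ends 4
port at 4 (size 2, align 2) → ends 6
pad 2 to align 4 for payload_len
payload_len at 8 (size 4, align 4) → ends 12
ttl at 12 (size 1, align 1) → ends 13
pad 3 to align 4 for seq
seq at 16 (size 4, align 4) → ends 20
pad 4 to align 8 for src
src at 24 (size 8, align 8) → ends 32
window at 32 (size 7, align 1) → ends 39
length at 39 (size 1, align 1) → ends 40
total 40 bytes, alignment 8
data bytes 31, size 40 → padding 9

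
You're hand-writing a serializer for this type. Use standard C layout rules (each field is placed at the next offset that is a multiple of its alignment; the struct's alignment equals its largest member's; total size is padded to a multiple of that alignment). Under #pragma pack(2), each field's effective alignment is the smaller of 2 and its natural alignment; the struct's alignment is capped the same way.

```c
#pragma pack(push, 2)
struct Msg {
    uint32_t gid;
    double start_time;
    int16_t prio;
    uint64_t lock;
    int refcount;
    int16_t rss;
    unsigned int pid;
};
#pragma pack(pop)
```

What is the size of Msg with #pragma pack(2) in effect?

gid at 0 (size 4, align 2) → ends 4
start_time at 4 (size 8, align 2) → ends 12
prio at 12 (size 2, align 2) → ends 14
lock at 14 (size 8, align 2) → ends 22
refcount at 22 (size 4, align 2) → ends 26
rss at 26 (size 2, align 2) → ends 28
pid at 28 (size 4, align 2) → ends 32
total 32 bytes, alignment 2

32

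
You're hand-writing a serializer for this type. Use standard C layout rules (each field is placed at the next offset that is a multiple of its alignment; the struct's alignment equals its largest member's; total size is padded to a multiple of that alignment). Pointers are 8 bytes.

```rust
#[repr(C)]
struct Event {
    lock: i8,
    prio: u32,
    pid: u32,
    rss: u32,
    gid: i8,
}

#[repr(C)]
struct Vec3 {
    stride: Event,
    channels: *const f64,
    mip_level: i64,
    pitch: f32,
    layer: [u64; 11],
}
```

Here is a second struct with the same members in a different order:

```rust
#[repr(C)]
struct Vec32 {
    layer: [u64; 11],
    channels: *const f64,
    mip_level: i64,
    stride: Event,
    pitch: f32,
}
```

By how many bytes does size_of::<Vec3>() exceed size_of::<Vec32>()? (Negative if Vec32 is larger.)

Event: @0: lock [1B, align 1] → 1; +3 pad (align 4); @4: prio [4B, align 4] → 8; @8: pid [4B, align 4] → 12; @12: rss [4B, align 4] → 16; @16: gid [1B, align 1] → 17; +3 tail pad (align 4); size 20, align 4
@0: stride [20B, align 4] → 20
+4 pad (align 8)
@24: channels [8B, align 8] → 32
@32: mip_level [8B, align 8] → 40
@40: pitch [4B, align 4] → 44
+4 pad (align 8)
@48: layer [88B, align 8] → 136
size 136, align 8
— Vec32 —
@0: layer [88B, align 8] → 88
@88: channels [8B, align 8] → 96
@96: mip_level [8B, align 8] → 104
@104: stride [20B, align 4] → 124
@124: pitch [4B, align 4] → 128
size 128, align 8
136 − 128 = 8

8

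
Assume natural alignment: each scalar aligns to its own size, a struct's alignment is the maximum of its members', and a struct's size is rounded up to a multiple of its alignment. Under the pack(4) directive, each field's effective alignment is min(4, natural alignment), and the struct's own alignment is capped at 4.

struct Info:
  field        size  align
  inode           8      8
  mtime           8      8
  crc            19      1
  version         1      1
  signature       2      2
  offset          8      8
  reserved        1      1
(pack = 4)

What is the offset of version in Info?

0..8  inode  (8B, 4-aligned)
8..16  mtime  (8B, 4-aligned)
16..35  crc  (19B, 1-aligned)
35..36  version  (1B, 1-aligned)

35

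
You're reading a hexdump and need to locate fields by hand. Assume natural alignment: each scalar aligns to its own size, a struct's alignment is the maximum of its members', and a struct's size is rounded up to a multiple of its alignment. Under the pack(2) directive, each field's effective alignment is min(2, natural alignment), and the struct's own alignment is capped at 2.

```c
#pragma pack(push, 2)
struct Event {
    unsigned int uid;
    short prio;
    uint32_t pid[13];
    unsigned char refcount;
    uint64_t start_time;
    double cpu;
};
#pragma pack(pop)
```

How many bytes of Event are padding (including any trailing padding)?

0..4  uid  (4B, 2-aligned)
4..6  prio  (2B, 2-aligned)
6..58  pid  (52B, 2-aligned)
58..59  refcount  (1B, 1-aligned)
59..60  -- padding (1B)
60..68  start_time  (8B, 2-aligned)
68..76  cpu  (8B, 2-aligned)
sizeof = 76, alignof = 2
data bytes 75, size 76 → padding 1

1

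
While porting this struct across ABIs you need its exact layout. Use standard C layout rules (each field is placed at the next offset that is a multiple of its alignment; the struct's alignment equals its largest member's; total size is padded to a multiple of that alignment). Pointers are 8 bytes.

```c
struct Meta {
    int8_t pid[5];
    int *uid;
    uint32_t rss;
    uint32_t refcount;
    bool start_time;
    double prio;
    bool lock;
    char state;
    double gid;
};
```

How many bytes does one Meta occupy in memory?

0..5  pid  (5B, 1-aligned)
5..8  -- padding (3B)
8..16  uid  (8B, 8-aligned)
16..20  rss  (4B, 4-aligned)
20..24  refcount  (4B, 4-aligned)
24..25  start_time  (1B, 1-aligned)
25..32  -- padding (7B)
32..40  prio  (8B, 8-aligned)
40..41  lock  (1B, 1-aligned)
41..42  state  (1B, 1-aligned)
42..48  -- padding (6B)
48..56  gid  (8B, 8-aligned)
sizeof = 56, alignof = 8

56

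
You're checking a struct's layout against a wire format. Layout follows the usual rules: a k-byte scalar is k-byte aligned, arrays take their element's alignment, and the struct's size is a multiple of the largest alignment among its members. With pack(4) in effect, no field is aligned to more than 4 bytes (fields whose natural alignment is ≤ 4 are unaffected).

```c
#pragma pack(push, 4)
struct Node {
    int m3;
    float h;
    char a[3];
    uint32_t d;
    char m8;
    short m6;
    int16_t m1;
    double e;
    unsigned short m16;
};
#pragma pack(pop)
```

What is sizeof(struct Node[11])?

396

@0: m3 [4B, align 4] → 4
@4: h [4B, align 4] → 8
@8: a [3B, align 1] → 11
+1 pad (align 4)
@12: d [4B, align 4] → 16
@16: m8 [1B, align 1] → 17
+1 pad (align 2)
@18: m6 [2B, align 2] → 20
@20: m1 [2B, align 2] → 22
+2 pad (align 4)
@24: e [8B, align 4] → 32
@32: m16 [2B, align 2] → 34
+2 tail pad (align 4)
size 36, align 4
array of 11: 11 × 36 = 396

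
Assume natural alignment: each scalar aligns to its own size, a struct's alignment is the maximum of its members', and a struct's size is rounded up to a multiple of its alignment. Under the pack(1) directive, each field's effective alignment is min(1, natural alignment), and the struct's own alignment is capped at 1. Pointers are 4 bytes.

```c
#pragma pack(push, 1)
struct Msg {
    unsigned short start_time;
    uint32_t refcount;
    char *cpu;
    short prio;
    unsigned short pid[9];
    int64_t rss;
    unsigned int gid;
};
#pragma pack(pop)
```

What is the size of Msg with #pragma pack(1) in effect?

0..2  start_time  (2B, 1-aligned)
2..6  refcount  (4B, 1-aligned)
6..10  cpu  (4B, 1-aligned)
10..12  prio  (2B, 1-aligned)
12..30  pid  (18B, 1-aligned)
30..38  rss  (8B, 1-aligned)
38..42  gid  (4B, 1-aligned)
sizeof = 42, alignof = 1

42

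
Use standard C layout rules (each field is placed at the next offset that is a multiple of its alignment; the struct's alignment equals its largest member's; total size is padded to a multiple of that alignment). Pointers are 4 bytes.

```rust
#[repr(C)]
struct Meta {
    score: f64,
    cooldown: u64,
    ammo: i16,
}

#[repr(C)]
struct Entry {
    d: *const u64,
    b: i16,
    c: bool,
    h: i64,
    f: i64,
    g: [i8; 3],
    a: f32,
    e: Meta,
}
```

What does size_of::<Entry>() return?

56 bytes

Meta: score at 0 (size 8, align 8) → ends 8; cooldown at 8 (size 8, align 8) → ends 16; ammo at 16 (size 2, align 2) → ends 18; tail pad 6 to reach multiple of 8; total 24 bytes, alignment 8
d at 0 (size 4, align 4) → ends 4
b at 4 (size 2, align 2) → ends 6
c at 6 (size 1, align 1) → ends 7
pad 1 to align 8 for h
h at 8 (size 8, align 8) → ends 16
f at 16 (size 8, align 8) → ends 24
g at 24 (size 3, align 1) → ends 27
pad 1 to align 4 for a
a at 28 (size 4, align 4) → ends 32
e at 32 (size 24, align 8) → ends 56
total 56 bytes, alignment 8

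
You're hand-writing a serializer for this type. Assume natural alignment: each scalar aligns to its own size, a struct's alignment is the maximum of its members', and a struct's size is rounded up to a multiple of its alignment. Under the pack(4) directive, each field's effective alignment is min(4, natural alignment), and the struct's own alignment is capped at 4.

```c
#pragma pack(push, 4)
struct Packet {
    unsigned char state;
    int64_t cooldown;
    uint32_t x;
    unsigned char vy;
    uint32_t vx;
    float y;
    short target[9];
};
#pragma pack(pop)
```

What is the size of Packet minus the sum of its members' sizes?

state at 0 (size 1, align 1) → ends 1
pad 3 to align 4 for cooldown
cooldown at 4 (size 8, align 4) → ends 12
x at 12 (size 4, align 4) → ends 16
vy at 16 (size 1, align 1) → ends 17
pad 3 to align 4 for vx
vx at 20 (size 4, align 4) → ends 24
y at 24 (size 4, align 4) → ends 28
target at 28 (size 18, align 2) → ends 46
tail pad 2 to reach multiple of 4
total 48 bytes, alignment 4
data bytes 40, size 48 → padding 8

8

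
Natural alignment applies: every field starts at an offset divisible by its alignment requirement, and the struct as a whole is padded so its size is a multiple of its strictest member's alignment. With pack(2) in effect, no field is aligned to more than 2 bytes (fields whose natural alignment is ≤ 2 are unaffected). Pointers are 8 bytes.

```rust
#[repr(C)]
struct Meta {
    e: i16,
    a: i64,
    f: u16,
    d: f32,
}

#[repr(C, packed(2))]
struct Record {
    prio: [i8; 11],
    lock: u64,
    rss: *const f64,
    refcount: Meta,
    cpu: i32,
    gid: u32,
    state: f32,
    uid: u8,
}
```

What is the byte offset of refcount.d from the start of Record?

Meta: @0: e [2B, align 2] → 2; +6 pad (align 8); @8: a [8B, align 8] → 16; @16: f [2B, align 2] → 18; +2 pad (align 4); @20: d [4B, align 4] → 24; size 24, align 8
@0: prio [11B, align 1] → 11
+1 pad (align 2)
@12: lock [8B, align 2] → 20
@20: rss [8B, align 2] → 28
@28: refcount [24B, align 2] → 52
within Meta: d at 20
28 + 20 = 48

48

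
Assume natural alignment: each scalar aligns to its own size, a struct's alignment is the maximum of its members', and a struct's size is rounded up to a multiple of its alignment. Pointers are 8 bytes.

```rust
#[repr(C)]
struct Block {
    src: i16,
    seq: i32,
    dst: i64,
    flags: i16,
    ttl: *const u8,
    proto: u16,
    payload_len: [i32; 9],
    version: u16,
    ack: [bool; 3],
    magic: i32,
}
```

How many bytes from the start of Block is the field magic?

@0: src [2B, align 2] → 2
+2 pad (align 4)
@4: seq [4B, align 4] → 8
@8: dst [8B, align 8] → 16
@16: flags [2B, align 2] → 18
+6 pad (align 8)
@24: ttl [8B, align 8] → 32
@32: proto [2B, align 2] → 34
+2 pad (align 4)
@36: payload_len [36B, align 4] → 72
@72: version [2B, align 2] → 74
@74: ack [3B, align 1] → 77
+3 pad (align 4)
@80: magic [4B, align 4] → 84

80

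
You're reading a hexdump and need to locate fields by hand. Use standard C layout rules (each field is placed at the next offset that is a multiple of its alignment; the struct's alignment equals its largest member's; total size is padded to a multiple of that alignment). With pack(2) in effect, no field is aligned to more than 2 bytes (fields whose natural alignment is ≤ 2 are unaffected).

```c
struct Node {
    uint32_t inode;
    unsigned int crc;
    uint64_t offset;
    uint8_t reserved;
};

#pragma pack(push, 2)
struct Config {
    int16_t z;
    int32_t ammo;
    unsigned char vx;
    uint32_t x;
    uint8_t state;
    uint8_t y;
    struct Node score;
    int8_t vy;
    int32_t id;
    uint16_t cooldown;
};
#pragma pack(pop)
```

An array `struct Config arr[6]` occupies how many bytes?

276

Node: 0..4  inode  (4B, 4-aligned); 4..8  crc  (4B, 4-aligned); 8..16  offset  (8B, 8-aligned); 16..17  reserved  (1B, 1-aligned); 17..24  -- tail padding (7B); sizeof = 24, alignof = 8
0..2  z  (2B, 2-aligned)
2..6  ammo  (4B, 2-aligned)
6..7  vx  (1B, 1-aligned)
7..8  -- padding (1B)
8..12  x  (4B, 2-aligned)
12..13  state  (1B, 1-aligned)
13..14  y  (1B, 1-aligned)
14..38  score  (24B, 2-aligned)
38..39  vy  (1B, 1-aligned)
39..40  -- padding (1B)
40..44  id  (4B, 2-aligned)
44..46  cooldown  (2B, 2-aligned)
sizeof = 46, alignof = 2
array of 6: 6 × 46 = 276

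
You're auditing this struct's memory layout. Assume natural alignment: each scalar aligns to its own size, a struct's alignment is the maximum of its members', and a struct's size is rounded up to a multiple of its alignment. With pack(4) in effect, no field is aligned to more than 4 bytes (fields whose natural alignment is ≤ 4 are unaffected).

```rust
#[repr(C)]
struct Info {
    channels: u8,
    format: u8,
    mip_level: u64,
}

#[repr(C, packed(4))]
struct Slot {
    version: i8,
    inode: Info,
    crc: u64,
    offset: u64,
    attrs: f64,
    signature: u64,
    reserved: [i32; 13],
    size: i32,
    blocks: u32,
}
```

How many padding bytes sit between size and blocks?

0

Info: 0..1  channels  (1B, 1-aligned); 1..2  format  (1B, 1-aligned); 2..8  -- padding (6B); 8..16  mip_level  (8B, 8-aligned); sizeof = 16, alignof = 8
0..1  version  (1B, 1-aligned)
1..4  -- padding (3B)
4..20  inode  (16B, 4-aligned)
20..28  crc  (8B, 4-aligned)
28..36  offset  (8B, 4-aligned)
36..44  attrs  (8B, 4-aligned)
44..52  signature  (8B, 4-aligned)
52..104  reserved  (52B, 4-aligned)
104..108  size  (4B, 4-aligned)
108..112  blocks  (4B, 4-aligned)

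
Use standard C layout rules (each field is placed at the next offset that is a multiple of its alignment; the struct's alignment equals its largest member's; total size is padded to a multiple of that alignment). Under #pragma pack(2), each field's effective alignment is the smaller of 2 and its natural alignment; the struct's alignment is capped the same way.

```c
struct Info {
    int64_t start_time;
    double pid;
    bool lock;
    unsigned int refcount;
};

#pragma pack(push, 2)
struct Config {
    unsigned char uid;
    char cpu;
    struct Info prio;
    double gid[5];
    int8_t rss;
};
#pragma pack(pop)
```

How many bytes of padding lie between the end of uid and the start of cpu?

0

Info: start_time at 0 (size 8, align 8) → ends 8; pid at 8 (size 8, align 8) → ends 16; lock at 16 (size 1, align 1) → ends 17; pad 3 to align 4 for refcount; refcount at 20 (size 4, align 4) → ends 24; total 24 bytes, alignment 8
uid at 0 (size 1, align 1) → ends 1
cpu at 1 (size 1, align 1) → ends 2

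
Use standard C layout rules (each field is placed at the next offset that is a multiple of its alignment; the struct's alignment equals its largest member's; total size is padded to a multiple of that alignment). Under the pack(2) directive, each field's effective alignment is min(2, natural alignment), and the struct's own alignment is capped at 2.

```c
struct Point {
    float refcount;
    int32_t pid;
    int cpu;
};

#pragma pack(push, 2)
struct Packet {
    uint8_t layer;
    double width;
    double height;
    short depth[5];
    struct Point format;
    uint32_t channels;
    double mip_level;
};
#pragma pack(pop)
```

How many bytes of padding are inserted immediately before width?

1

Point: refcount at 0 (size 4, align 4) → ends 4; pid at 4 (size 4, align 4) → ends 8; cpu at 8 (size 4, align 4) → ends 12; total 12 bytes, alignment 4
layer at 0 (size 1, align 1) → ends 1
pad 1 to align 2 for width
width at 2 (size 8, align 2) → ends 10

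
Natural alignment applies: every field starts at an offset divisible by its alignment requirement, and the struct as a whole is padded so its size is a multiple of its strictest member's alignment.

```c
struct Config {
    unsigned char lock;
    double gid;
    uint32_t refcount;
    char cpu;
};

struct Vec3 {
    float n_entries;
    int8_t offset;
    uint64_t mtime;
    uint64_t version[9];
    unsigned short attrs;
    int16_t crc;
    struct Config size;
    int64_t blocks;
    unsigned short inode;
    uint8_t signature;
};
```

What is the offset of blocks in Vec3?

120

Config: 0..1  lock  (1B, 1-aligned); 1..8  -- padding (7B); 8..16  gid  (8B, 8-aligned); 16..20  refcount  (4B, 4-aligned); 20..21  cpu  (1B, 1-aligned); 21..24  -- tail padding (3B); sizeof = 24, alignof = 8
0..4  n_entries  (4B, 4-aligned)
4..5  offset  (1B, 1-aligned)
5..8  -- padding (3B)
8..16  mtime  (8B, 8-aligned)
16..88  version  (72B, 8-aligned)
88..90  attrs  (2B, 2-aligned)
90..92  crc  (2B, 2-aligned)
92..96  -- padding (4B)
96..120  size  (24B, 8-aligned)
120..128  blocks  (8B, 8-aligned)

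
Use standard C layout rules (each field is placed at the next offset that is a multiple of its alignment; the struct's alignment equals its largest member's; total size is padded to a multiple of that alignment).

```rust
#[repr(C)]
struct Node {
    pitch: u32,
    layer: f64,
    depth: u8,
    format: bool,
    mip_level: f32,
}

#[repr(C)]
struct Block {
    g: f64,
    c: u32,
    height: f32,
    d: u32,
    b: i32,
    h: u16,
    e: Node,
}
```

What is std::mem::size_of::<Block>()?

Node: 0..4  pitch  (4B, 4-aligned); 4..8  -- padding (4B); 8..16  layer  (8B, 8-aligned); 16..17  depth  (1B, 1-aligned); 17..18  format  (1B, 1-aligned); 18..20  -- padding (2B); 20..24  mip_level  (4B, 4-aligned); sizeof = 24, alignof = 8
0..8  g  (8B, 8-aligned)
8..12  c  (4B, 4-aligned)
12..16  height  (4B, 4-aligned)
16..20  d  (4B, 4-aligned)
20..24  b  (4B, 4-aligned)
24..26  h  (2B, 2-aligned)
26..32  -- padding (6B)
32..56  e  (24B, 8-aligned)
sizeof = 56, alignof = 8

56 bytes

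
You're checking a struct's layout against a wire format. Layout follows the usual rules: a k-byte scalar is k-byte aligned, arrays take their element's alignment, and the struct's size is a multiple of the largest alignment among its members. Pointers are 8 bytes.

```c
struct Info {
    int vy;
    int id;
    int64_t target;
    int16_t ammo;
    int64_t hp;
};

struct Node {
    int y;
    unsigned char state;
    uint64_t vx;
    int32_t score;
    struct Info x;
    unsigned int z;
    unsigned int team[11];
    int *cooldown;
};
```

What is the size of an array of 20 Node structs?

2240

Info: vy at 0 (size 4, align 4) → ends 4; id at 4 (size 4, align 4) → ends 8; target at 8 (size 8, align 8) → ends 16; ammo at 16 (size 2, align 2) → ends 18; pad 6 to align 8 for hp; hp at 24 (size 8, align 8) → ends 32; total 32 bytes, alignment 8
y at 0 (size 4, align 4) → ends 4
state at 4 (size 1, align 1) → ends 5
pad 3 to align 8 for vx
vx at 8 (size 8, align 8) → ends 16
score at 16 (size 4, align 4) → ends 20
pad 4 to align 8 for x
x at 24 (size 32, align 8) → ends 56
z at 56 (size 4, align 4) → ends 60
team at 60 (size 44, align 4) → ends 104
cooldown at 104 (size 8, align 8) → ends 112
total 112 bytes, alignment 8
array of 20: 20 × 112 = 2240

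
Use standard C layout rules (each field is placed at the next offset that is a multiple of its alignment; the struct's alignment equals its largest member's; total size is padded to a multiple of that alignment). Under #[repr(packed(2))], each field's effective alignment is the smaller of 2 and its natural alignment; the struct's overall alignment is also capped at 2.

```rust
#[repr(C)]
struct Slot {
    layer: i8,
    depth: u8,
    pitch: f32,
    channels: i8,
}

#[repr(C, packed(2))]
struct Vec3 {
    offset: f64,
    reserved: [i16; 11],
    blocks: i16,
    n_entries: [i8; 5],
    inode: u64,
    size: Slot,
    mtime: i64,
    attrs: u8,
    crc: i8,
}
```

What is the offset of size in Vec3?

46

Slot: layer at 0 (size 1, align 1) → ends 1; depth at 1 (size 1, align 1) → ends 2; pad 2 to align 4 for pitch; pitch at 4 (size 4, align 4) → ends 8; channels at 8 (size 1, align 1) → ends 9; tail pad 3 to reach multiple of 4; total 12 bytes, alignment 4
offset at 0 (size 8, align 2) → ends 8
reserved at 8 (size 22, align 2) → ends 30
blocks at 30 (size 2, align 2) → ends 32
n_entries at 32 (size 5, align 1) → ends 37
pad 1 to align 2 for inode
inode at 38 (size 8, align 2) → ends 46
size at 46 (size 12, align 2) → ends 58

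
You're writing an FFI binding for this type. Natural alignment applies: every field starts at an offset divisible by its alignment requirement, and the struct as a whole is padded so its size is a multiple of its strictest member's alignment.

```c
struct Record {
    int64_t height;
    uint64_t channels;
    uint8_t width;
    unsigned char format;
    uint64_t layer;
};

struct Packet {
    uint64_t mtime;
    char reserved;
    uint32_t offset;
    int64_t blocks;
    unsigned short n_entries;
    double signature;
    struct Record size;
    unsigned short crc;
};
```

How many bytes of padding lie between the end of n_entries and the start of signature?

Record: height at 0 (size 8, align 8) → ends 8; channels at 8 (size 8, align 8) → ends 16; width at 16 (size 1, align 1) → ends 17; format at 17 (size 1, align 1) → ends 18; pad 6 to align 8 for layer; layer at 24 (size 8, align 8) → ends 32; total 32 bytes, alignment 8
mtime at 0 (size 8, align 8) → ends 8
reserved at 8 (size 1, align 1) → ends 9
pad 3 to align 4 for offset
offset at 12 (size 4, align 4) → ends 16
blocks at 16 (size 8, align 8) → ends 24
n_entries at 24 (size 2, align 2) → ends 26
pad 6 to align 8 for signature
signature at 32 (size 8, align 8) → ends 40

6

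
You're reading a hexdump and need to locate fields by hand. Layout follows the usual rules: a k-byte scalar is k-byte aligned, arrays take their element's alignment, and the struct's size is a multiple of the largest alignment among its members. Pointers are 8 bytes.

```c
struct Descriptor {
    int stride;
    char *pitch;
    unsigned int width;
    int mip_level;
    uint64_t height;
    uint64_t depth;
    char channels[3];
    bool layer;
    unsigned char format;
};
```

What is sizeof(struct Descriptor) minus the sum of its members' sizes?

7

stride at 0 (size 4, align 4) → ends 4
pad 4 to align 8 for pitch
pitch at 8 (size 8, align 8) → ends 16
width at 16 (size 4, align 4) → ends 20
mip_level at 20 (size 4, align 4) → ends 24
height at 24 (size 8, align 8) → ends 32
depth at 32 (size 8, align 8) → ends 40
channels at 40 (size 3, align 1) → ends 43
layer at 43 (size 1, align 1) → ends 44
format at 44 (size 1, align 1) → ends 45
tail pad 3 to reach multiple of 8
total 48 bytes, alignment 8
data bytes 41, size 48 → padding 7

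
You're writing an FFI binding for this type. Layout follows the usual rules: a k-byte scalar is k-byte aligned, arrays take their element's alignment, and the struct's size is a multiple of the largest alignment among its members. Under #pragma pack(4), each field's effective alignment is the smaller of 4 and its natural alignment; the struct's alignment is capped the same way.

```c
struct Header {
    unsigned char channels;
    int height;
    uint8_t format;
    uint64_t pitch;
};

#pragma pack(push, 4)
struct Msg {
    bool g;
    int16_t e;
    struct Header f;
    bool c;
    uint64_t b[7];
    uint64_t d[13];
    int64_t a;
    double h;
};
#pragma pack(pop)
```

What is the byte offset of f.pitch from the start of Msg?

20

Header: @0: channels [1B, align 1] → 1; +3 pad (align 4); @4: height [4B, align 4] → 8; @8: format [1B, align 1] → 9; +7 pad (align 8); @16: pitch [8B, align 8] → 24; size 24, align 8
@0: g [1B, align 1] → 1
+1 pad (align 2)
@2: e [2B, align 2] → 4
@4: f [24B, align 4] → 28
within Header: pitch at 16
4 + 16 = 20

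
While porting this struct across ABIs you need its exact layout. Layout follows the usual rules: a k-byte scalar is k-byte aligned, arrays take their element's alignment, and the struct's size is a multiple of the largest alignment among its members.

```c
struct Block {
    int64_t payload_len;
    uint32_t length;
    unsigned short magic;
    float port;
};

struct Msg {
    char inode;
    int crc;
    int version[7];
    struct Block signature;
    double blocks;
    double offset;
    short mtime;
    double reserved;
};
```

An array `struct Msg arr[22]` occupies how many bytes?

Block: payload_len at 0 (size 8, align 8) → ends 8; length at 8 (size 4, align 4) → ends 12; magic at 12 (size 2, align 2) → ends 14; pad 2 to align 4 for port; port at 16 (size 4, align 4) → ends 20; tail pad 4 to reach multiple of 8; total 24 bytes, alignment 8
inode at 0 (size 1, align 1) → ends 1
pad 3 to align 4 for crc
crc at 4 (size 4, align 4) → ends 8
version at 8 (size 28, align 4) → ends 36
pad 4 to align 8 for signature
signature at 40 (size 24, align 8) → ends 64
blocks at 64 (size 8, align 8) → ends 72
offset at 72 (size 8, align 8) → ends 80
mtime at 80 (size 2, align 2) → ends 82
pad 6 to align 8 for reserved
reserved at 88 (size 8, align 8) → ends 96
total 96 bytes, alignment 8
array of 22: 22 × 96 = 2112

2112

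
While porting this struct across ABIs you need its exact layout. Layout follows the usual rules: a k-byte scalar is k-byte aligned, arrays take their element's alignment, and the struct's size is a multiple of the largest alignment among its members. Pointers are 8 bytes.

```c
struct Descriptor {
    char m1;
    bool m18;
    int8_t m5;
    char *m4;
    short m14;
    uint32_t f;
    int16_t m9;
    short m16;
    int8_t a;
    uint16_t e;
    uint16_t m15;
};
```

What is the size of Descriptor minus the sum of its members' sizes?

m1 at 0 (size 1, align 1) → ends 1
m18 at 1 (size 1, align 1) → ends 2
m5 at 2 (size 1, align 1) → ends 3
pad 5 to align 8 for m4
m4 at 8 (size 8, align 8) → ends 16
m14 at 16 (size 2, align 2) → ends 18
pad 2 to align 4 for f
f at 20 (size 4, align 4) → ends 24
m9 at 24 (size 2, align 2) → ends 26
m16 at 26 (size 2, align 2) → ends 28
a at 28 (size 1, align 1) → ends 29
pad 1 to align 2 for e
e at 30 (size 2, align 2) → ends 32
m15 at 32 (size 2, align 2) → ends 34
tail pad 6 to reach multiple of 8
total 40 bytes, alignment 8
data bytes 26, size 40 → padding 14

14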